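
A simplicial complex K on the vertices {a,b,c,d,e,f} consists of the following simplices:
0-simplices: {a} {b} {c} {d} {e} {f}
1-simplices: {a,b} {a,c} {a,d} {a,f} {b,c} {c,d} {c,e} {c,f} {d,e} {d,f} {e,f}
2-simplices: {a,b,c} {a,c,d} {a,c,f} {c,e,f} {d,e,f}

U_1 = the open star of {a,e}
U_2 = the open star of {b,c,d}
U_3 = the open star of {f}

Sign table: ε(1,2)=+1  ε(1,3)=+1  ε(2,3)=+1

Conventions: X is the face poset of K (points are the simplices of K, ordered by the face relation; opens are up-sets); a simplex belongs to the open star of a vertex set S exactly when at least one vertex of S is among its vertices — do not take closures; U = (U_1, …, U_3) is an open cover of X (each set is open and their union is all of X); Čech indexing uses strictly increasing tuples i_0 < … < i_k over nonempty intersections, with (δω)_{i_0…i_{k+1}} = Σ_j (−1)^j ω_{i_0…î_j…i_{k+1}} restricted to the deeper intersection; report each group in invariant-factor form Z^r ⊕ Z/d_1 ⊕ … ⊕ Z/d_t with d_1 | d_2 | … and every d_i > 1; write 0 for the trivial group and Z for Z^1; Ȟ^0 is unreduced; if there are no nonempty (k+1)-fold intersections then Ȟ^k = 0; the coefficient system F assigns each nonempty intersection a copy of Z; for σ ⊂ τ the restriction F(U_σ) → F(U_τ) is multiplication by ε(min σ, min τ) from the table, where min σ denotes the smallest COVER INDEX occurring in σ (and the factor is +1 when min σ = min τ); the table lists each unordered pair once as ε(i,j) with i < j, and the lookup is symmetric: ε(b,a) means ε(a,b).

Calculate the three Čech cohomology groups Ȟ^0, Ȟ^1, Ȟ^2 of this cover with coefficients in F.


Ȟ^0 ≅ Z,  Ȟ^1 ≅ 0,  Ȟ^2 ≅ 0

nonempty overlaps:
  U1={{a},{e},{a,b},{a,c},{a,d},{a,f},{c,e},{d,e},{e,f},{a,b,c},{a,c,d},{a,c,f},{c,e,f},{d,e,f}} U2={{b},{c},{d},{a,b},{a,c},{a,d},{b,c},{c,d},{c,e},{c,f},{d,e},{d,f},{a,b,c},{a,c,d},{a,c,f},{c,e,f},{d,e,f}} U3={{f},{a,f},{c,f},{d,f},{e,f},{a,c,f},{c,e,f},{d,e,f}}
  U12={{a,b},{a,c},{a,d},{c,e},{d,e},{a,b,c},{a,c,d},{a,c,f},{c,e,f},{d,e,f}} U13={{a,f},{e,f},{a,c,f},{c,e,f},{d,e,f}} U23={{c,f},{d,f},{a,c,f},{c,e,f},{d,e,f}}
  U123={{a,c,f},{c,e,f},{d,e,f}}
C dims 3,3,1; δ0: rk 2, SNF 1^2; δ1: rk 1, SNF 1^1
degree 0: 3−2−0 = 1 → Ȟ^0 ≅ Z
degree 1: 3−1−2 = 0 → Ȟ^1 ≅ 0
degree 2: 1−0−1 = 0 → Ȟ^2 ≅ 0


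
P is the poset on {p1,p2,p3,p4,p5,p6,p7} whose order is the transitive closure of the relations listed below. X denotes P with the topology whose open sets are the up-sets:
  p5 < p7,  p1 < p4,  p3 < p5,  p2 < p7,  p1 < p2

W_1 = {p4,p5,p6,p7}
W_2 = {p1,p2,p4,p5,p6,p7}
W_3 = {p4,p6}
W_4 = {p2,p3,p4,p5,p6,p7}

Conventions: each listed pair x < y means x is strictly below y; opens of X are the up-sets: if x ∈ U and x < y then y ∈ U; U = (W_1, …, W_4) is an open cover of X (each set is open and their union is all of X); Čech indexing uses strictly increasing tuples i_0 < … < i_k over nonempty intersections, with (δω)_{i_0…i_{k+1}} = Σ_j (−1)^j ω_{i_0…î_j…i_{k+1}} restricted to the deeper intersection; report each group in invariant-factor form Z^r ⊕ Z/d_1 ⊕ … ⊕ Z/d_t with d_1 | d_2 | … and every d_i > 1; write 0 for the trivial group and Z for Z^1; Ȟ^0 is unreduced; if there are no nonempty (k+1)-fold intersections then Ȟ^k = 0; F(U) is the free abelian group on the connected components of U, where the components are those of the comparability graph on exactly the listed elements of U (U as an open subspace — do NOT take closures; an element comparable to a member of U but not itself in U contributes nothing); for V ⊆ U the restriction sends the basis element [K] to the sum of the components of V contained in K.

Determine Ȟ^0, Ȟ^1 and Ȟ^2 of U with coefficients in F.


nonempty overlaps:
  W12={p4,p5,p6,p7} W13={p4,p6} W14={p4,p5,p6,p7} W23={p4,p6} W24={p2,p4,p5,p6,p7} W34={p4,p6}
  W123={p4,p6} W124={p4,p5,p6,p7} W134={p4,p6} W234={p4,p6}
  W1234={p4,p6}
components per intersection:
  W1: {p4} {p5,p7} {p6}
  W2: {p1,p2,p4,p5,p7} {p6}
  W3: {p4} {p6}
  W4: {p2,p3,p5,p7} {p4} {p6}
  W12: {p4} {p5,p7} {p6}
  W13: {p4} {p6}
  W14: {p4} {p5,p7} {p6}
  W23: {p4} {p6}
  W24: {p2,p5,p7} {p4} {p6}
  W34: {p4} {p6}
  W123: {p4} {p6}
  W124: {p4} {p5,p7} {p6}
  W134: {p4} {p6}
  W234: {p4} {p6}
  W1234: {p4} {p6}
C dims 10,15,9,2; δ0: rk 8, SNF 1^8; δ1: rk 7, SNF 1^7; δ2: rk 2, SNF 1^2
degree 0: 10−8−0 = 2 → Ȟ^0 ≅ Z^2
degree 1: 15−7−8 = 0 → Ȟ^1 ≅ 0
degree 2: 9−2−7 = 0 → Ȟ^2 ≅ 0

Ȟ^0(U;F) ≅ Z^2, Ȟ^1(U;F) ≅ 0, Ȟ^2(U;F) ≅ 0


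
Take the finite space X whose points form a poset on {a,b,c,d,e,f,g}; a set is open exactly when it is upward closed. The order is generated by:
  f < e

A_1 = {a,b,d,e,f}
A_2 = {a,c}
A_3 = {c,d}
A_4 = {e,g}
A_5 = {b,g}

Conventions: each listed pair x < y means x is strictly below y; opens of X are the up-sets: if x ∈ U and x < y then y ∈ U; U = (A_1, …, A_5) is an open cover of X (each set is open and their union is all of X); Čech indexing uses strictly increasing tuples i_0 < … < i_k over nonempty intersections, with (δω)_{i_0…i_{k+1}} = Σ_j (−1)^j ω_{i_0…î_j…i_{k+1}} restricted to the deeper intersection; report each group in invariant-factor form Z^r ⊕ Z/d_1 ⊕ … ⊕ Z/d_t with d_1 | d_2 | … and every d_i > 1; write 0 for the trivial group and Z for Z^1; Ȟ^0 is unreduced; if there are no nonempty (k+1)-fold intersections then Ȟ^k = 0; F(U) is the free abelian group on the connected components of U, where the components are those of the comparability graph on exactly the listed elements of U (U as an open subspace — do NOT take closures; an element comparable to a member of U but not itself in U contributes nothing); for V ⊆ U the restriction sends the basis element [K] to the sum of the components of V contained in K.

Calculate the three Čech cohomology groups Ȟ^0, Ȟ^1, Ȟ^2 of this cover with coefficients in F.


Ȟ^0 = Z^6, Ȟ^1 = 0 and Ȟ^2 = 0

nerve of the cover:
  A12={a} A13={d} A14={e} A15={b} A23={c} A45={g}
components per intersection:
  A1: {a} {b} {d} {e,f}
  A2: {a} {c}
  A3: {c} {d}
  A4: {e} {g}
  A5: {b} {g}
  A12: {a}
  A13: {d}
  A14: {e}
  A15: {b}
  A23: {c}
  A45: {g}
C dims 12,6; δ0: rk 6, SNF 1^6
Ȟ^0 = (12 − 6) − 0 = 6, so Ȟ^0 ≅ Z^6
Ȟ^1 = (6 − 0) − 6 = 0, so Ȟ^1 ≅ 0
Ȟ^2 = (0 − 0) − 0 = 0, so Ȟ^2 ≅ 0


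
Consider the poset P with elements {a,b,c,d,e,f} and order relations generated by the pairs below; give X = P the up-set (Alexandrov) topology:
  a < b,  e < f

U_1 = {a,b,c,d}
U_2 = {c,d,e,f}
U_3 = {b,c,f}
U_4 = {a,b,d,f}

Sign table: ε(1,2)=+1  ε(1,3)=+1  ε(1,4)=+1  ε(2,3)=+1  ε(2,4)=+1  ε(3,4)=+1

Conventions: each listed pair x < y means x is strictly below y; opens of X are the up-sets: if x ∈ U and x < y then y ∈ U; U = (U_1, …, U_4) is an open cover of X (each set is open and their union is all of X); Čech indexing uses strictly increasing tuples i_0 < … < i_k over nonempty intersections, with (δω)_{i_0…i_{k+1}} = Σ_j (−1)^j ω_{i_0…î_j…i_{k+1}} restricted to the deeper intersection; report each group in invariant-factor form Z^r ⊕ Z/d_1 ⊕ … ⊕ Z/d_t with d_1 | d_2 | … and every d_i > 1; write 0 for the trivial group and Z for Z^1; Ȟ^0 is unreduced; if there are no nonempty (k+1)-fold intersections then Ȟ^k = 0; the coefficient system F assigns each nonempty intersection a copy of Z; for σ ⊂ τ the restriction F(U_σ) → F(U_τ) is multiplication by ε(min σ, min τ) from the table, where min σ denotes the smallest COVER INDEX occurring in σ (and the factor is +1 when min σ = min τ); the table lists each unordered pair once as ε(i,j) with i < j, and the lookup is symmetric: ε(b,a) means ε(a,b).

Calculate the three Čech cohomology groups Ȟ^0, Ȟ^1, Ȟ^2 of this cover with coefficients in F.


nonempty intersections:
  U12={c,d} U13={b,c} U14={a,b,d} U23={c,f} U24={d,f} U34={b,f}
  U123={c} U124={d} U134={b} U234={f}
C dims 4,6,4; δ0: rk 3, SNF 1^3; δ1: rk 3, SNF 1^3
Ȟ^0: (4−3)−0=1 ⇒ Z
Ȟ^1: (6−3)−3=0 ⇒ 0
Ȟ^2: (4−0)−3=1 ⇒ Z

Ȟ^0 = Z, Ȟ^1 = 0, Ȟ^2 = Z


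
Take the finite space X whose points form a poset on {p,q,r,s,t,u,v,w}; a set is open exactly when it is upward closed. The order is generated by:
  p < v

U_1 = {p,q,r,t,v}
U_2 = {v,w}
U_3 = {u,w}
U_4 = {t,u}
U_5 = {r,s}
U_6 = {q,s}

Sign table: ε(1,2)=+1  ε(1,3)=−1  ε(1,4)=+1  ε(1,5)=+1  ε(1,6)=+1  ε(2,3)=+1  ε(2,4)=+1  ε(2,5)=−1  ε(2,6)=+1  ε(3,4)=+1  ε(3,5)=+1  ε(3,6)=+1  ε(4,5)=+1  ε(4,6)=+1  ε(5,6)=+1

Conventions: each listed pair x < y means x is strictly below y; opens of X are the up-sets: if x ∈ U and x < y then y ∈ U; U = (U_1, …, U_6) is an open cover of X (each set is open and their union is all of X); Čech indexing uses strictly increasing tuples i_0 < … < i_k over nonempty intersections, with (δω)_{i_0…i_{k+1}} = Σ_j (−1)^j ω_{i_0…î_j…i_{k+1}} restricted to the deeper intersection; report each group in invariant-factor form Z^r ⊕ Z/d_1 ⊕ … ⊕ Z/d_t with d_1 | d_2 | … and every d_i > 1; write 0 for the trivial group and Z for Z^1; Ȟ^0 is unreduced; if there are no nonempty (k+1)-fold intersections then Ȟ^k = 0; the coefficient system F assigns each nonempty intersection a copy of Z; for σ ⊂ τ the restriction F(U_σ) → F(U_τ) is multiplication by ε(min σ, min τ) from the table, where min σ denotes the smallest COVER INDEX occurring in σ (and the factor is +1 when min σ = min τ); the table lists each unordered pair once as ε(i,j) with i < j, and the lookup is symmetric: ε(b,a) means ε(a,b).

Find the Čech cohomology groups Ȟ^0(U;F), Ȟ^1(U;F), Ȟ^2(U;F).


nerve of the cover:
  U12={v} U14={t} U15={r} U16={q} U23={w} U34={u} U56={s}
C dims 6,7; δ0: rk 5, SNF 1^5
Ȟ^0 = (6 − 5) − 0 = 1, so Ȟ^0 ≅ Z
Ȟ^1 = (7 − 0) − 5 = 2, so Ȟ^1 ≅ Z^2
Ȟ^2 = (0 − 0) − 0 = 0, so Ȟ^2 ≅ 0

Ȟ^0(U;F) ≅ Z,  Ȟ^1(U;F) ≅ Z^2,  Ȟ^2(U;F) ≅ 0


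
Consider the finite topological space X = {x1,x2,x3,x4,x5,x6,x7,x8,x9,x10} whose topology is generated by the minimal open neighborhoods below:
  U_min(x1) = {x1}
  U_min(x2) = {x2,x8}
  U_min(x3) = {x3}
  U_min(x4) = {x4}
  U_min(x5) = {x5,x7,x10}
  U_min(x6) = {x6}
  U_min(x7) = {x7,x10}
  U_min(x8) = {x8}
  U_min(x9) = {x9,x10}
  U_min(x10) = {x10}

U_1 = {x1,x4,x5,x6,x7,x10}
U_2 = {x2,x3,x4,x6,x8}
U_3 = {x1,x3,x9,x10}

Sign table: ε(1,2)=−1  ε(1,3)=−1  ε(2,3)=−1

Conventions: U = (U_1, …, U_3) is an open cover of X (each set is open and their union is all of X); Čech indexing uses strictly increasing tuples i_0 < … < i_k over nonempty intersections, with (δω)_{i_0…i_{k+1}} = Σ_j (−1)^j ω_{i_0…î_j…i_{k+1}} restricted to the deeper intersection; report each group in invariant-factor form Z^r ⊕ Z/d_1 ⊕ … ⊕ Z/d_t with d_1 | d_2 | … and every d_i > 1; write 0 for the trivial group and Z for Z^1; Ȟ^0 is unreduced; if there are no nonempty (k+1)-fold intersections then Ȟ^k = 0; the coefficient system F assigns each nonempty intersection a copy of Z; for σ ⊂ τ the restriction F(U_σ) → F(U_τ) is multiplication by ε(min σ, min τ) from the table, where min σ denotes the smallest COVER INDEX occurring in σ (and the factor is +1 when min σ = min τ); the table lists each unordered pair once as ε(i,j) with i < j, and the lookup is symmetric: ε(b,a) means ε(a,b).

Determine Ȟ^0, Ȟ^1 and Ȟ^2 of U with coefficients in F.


Ȟ^0 = 0, Ȟ^1 = Z/2, Ȟ^2 = 0

cover nerve:
  U12={x4,x6} U13={x1,x10} U23={x3}
C dims 3,3; δ0: rk 3, SNF 1^2·2
Ȟ^0: (3−3)−0=0 ⇒ 0
Ȟ^1: (3−0)−3=0 plus torsion [2] ⇒ Z/2
Ȟ^2: (0−0)−0=0 ⇒ 0


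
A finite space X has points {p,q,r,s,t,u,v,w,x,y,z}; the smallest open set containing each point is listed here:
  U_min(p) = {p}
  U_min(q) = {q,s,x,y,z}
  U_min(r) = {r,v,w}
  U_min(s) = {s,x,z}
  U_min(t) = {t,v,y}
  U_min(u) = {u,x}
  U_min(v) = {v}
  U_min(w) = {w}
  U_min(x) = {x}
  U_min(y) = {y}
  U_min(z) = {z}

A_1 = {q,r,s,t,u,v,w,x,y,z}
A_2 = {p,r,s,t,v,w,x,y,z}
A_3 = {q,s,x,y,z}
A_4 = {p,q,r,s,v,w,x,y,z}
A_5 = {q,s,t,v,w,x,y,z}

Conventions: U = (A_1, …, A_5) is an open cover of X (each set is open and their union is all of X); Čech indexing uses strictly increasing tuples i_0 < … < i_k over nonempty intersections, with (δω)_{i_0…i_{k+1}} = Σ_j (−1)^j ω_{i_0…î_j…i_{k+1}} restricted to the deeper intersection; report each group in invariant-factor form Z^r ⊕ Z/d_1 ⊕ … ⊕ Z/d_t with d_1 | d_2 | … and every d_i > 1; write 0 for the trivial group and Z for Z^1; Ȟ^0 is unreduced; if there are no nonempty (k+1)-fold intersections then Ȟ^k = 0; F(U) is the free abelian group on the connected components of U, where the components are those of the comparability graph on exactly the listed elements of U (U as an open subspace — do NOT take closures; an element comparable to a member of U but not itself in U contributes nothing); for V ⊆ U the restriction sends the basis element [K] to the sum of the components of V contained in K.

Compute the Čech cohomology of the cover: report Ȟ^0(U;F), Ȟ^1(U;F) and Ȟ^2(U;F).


nerve of the cover:
  A12={r,s,t,v,w,x,y,z} A13={q,s,x,y,z} A14={q,r,s,v,w,x,y,z} A15={q,s,t,v,w,x,y,z} A23={s,x,y,z} A24={p,r,s,v,w,x,y,z} A25={s,t,v,w,x,y,z} A34={q,s,x,y,z} A35={q,s,x,y,z} A45={q,s,v,w,x,y,z}
  A123={s,x,y,z} A124={r,s,v,w,x,y,z} A125={s,t,v,w,x,y,z} A134={q,s,x,y,z} A135={q,s,x,y,z} A145={q,s,v,w,x,y,z} A234={s,x,y,z} A235={s,x,y,z} A245={s,v,w,x,y,z} A345={q,s,x,y,z}
  A1234={s,x,y,z} A1235={s,x,y,z} A1245={s,v,w,x,y,z} A1345={q,s,x,y,z} A2345={s,x,y,z}
  A12345={s,x,y,z}
components per intersection:
  A1: {q,r,s,t,u,v,w,x,y,z}
  A2: {p} {r,t,v,w,y} {s,x,z}
  A3: {q,s,x,y,z}
  A4: {p} {q,s,x,y,z} {r,v,w}
  A5: {q,s,t,v,x,y,z} {w}
  A12: {r,t,v,w,y} {s,x,z}
  A13: {q,s,x,y,z}
  A14: {q,s,x,y,z} {r,v,w}
  A15: {q,s,t,v,x,y,z} {w}
  A23: {s,x,z} {y}
  A24: {p} {r,v,w} {s,x,z} {y}
  A25: {s,x,z} {t,v,y} {w}
  A34: {q,s,x,y,z}
  A35: {q,s,x,y,z}
  A45: {q,s,x,y,z} {v} {w}
  A123: {s,x,z} {y}
  A124: {r,v,w} {s,x,z} {y}
  A125: {s,x,z} {t,v,y} {w}
  A134: {q,s,x,y,z}
  A135: {q,s,x,y,z}
  A145: {q,s,x,y,z} {v} {w}
  A234: {s,x,z} {y}
  A235: {s,x,z} {y}
  A245: {s,x,z} {v} {w} {y}
  A345: {q,s,x,y,z}
  A1234: {s,x,z} {y}
  A1235: {s,x,z} {y}
  A1245: {s,x,z} {v} {w} {y}
  A1345: {q,s,x,y,z}
  A2345: {s,x,z} {y}
  A12345: {s,x,z} {y}
C dims 10,21,22,11; δ0: rk 8, SNF 1^8; δ1: rk 13, SNF 1^13; δ2: rk 9, SNF 1^9
Ȟ^0 = (10 − 8) − 0 = 2, so Ȟ^0 ≅ Z^2
Ȟ^1 = (21 − 13) − 8 = 0, so Ȟ^1 ≅ 0
Ȟ^2 = (22 − 9) − 13 = 0, so Ȟ^2 ≅ 0

Ȟ^0 = Z^2; Ȟ^1 = 0; Ȟ^2 = 0


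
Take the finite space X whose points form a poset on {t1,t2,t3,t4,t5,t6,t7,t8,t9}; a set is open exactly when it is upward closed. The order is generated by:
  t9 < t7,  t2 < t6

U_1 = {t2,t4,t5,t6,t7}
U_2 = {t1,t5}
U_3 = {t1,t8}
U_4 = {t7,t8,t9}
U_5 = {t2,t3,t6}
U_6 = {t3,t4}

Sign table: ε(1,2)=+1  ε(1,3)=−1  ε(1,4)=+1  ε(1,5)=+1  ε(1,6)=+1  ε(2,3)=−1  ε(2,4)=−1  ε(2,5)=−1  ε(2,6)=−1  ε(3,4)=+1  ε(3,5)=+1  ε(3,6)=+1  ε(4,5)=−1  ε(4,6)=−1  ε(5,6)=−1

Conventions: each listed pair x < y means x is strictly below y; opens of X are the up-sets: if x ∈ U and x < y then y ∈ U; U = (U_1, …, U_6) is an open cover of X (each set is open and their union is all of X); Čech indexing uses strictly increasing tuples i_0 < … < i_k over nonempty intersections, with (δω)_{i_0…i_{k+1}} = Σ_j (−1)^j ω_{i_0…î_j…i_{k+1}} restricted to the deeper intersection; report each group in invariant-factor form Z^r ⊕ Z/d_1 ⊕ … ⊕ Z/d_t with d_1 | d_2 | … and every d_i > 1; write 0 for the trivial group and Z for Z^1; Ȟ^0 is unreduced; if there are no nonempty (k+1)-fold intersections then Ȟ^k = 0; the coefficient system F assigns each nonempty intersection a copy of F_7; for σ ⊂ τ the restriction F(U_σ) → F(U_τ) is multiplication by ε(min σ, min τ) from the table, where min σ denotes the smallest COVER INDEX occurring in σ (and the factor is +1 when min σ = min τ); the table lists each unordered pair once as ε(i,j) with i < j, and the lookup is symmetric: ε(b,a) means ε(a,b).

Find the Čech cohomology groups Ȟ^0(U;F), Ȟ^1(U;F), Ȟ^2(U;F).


Ȟ^0 = 0; Ȟ^1 = Z/7; Ȟ^2 = 0

nonempty intersections:
  U12={t5} U14={t7} U15={t2,t6} U16={t4} U23={t1} U34={t8} U56={t3}
C dims 6,7; δ0: rk_F7 6
Ȟ^0: (6−6)−0=0 ⇒ 0
Ȟ^1: (7−0)−6=1 ⇒ Z/7
Ȟ^2: (0−0)−0=0 ⇒ 0


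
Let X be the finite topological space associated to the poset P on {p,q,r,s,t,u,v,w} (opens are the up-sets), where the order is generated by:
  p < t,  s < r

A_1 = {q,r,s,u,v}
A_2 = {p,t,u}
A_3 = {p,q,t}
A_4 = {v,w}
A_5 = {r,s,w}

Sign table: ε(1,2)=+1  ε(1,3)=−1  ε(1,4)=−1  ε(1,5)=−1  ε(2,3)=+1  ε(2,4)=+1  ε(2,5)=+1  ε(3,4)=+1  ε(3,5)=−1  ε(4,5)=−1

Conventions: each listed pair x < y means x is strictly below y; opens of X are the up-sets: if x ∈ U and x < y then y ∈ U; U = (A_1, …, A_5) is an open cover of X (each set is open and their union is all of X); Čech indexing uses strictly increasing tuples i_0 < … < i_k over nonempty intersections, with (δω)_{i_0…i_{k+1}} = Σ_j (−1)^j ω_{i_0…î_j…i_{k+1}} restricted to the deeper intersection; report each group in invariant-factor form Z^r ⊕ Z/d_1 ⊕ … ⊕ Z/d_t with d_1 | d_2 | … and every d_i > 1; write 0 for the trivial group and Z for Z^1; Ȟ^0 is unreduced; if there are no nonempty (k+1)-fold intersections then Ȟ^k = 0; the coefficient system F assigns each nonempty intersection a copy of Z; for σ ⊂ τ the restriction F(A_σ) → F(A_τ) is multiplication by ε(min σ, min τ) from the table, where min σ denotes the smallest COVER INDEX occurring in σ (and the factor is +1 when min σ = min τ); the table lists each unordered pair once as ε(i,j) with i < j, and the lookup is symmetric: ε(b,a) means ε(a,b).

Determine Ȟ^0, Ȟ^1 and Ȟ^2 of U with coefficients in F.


Ȟ^0 = 0; Ȟ^1 = Z ⊕ Z/2; Ȟ^2 = 0

nonempty overlaps:
  A12={u} A13={q} A14={v} A15={r,s} A23={p,t} A45={w}
C dims 5,6; δ0: rk 5, SNF 1^4·2
degree 0: 5−5−0 = 0 → Ȟ^0 ≅ 0
degree 1: 6−0−5 = 1 plus torsion [2] → Ȟ^1 ≅ Z ⊕ Z/2
degree 2: 0−0−0 = 0 → Ȟ^2 ≅ 0


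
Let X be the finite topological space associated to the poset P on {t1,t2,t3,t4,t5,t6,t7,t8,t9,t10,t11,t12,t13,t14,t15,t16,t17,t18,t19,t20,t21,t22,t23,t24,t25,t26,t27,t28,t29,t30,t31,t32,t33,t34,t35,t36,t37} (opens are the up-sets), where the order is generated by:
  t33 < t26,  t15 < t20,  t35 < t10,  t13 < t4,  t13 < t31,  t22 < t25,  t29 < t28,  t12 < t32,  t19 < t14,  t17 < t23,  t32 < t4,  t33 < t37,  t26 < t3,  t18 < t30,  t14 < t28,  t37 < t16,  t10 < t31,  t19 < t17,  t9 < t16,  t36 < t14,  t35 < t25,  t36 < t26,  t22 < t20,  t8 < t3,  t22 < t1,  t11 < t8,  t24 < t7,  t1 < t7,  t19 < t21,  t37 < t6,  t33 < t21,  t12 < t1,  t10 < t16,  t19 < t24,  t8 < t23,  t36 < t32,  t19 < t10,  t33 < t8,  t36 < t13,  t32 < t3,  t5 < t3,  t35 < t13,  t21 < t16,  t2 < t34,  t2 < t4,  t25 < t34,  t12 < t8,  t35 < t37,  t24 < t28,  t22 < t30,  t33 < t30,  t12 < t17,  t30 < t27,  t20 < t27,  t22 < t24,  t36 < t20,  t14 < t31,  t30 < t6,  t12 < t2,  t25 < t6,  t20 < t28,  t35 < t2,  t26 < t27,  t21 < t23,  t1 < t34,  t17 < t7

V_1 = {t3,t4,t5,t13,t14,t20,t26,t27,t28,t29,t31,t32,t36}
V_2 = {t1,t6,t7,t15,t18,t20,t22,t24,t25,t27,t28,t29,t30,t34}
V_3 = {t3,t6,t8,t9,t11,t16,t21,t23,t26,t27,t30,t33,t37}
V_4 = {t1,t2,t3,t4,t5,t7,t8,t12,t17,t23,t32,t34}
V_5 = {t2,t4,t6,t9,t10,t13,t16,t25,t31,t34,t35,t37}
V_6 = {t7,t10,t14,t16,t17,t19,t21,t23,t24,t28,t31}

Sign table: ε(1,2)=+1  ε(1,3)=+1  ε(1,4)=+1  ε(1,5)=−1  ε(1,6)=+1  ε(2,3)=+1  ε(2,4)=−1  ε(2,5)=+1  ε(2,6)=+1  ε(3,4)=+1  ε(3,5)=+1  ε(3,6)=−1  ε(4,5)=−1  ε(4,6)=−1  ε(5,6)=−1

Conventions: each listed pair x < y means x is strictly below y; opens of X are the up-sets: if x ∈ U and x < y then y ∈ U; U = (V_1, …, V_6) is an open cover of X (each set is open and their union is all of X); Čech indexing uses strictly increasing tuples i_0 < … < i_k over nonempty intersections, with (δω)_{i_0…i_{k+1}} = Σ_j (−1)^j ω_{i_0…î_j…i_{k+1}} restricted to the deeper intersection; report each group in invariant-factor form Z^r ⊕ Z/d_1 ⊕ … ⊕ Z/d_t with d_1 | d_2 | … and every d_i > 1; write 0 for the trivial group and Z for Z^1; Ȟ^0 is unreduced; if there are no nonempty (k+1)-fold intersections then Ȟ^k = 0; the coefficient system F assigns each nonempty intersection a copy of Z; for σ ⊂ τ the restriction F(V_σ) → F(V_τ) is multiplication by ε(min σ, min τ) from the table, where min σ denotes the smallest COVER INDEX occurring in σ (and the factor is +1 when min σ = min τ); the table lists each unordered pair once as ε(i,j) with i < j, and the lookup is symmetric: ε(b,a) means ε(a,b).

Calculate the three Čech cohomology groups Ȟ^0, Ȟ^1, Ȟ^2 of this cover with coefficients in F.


Ȟ^0 ≅ 0,  Ȟ^1 ≅ Z/2,  Ȟ^2 ≅ Z

nonempty intersections:
  V12={t20,t27,t28,t29} V13={t3,t26,t27} V14={t3,t4,t5,t32} V15={t4,t13,t31} V16={t14,t28,t31} V23={t6,t27,t30} V24={t1,t7,t34} V25={t6,t25,t34} V26={t7,t24,t28} V34={t3,t8,t23} V35={t6,t9,t16,t37} V36={t16,t21,t23} V45={t2,t4,t34} V46={t7,t17,t23} V56={t10,t16,t31}
  V123={t27} V126={t28} V134={t3} V145={t4} V156={t31} V235={t6} V245={t34} V246={t7} V346={t23} V356={t16}
C dims 6,15,10; δ0: rk 6, SNF 1^5·2; δ1: rk 9, SNF 1^9
Ȟ^0: (6−6)−0=0 ⇒ 0
Ȟ^1: (15−9)−6=0 plus torsion [2] ⇒ Z/2
Ȟ^2: (10−0)−9=1 ⇒ Z


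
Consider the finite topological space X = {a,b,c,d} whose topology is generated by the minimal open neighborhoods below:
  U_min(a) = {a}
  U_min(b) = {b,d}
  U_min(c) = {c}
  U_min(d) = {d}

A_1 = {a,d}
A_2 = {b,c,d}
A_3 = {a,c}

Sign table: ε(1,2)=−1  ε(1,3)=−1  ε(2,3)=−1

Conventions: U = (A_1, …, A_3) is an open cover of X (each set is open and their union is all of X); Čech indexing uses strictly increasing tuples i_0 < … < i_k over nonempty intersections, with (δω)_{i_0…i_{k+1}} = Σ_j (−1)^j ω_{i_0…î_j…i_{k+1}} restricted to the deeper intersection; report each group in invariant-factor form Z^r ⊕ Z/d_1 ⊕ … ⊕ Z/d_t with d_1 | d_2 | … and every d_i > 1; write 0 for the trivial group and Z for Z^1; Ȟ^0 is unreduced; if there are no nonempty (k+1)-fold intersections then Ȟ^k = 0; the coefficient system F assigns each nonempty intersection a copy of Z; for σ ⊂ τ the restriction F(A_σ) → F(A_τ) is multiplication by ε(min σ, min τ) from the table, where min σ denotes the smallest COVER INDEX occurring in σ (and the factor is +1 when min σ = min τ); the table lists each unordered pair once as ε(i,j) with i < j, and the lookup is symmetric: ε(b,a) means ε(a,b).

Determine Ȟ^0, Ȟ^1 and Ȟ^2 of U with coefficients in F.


Ȟ^0 ≅ 0,  Ȟ^1 ≅ Z/2,  Ȟ^2 ≅ 0

intersection data:
  A12={d} A13={a} A23={c}
C dims 3,3; δ0: rk 3, SNF 1^2·2
Ȟ^0 = (3 − 3) − 0 = 0, so Ȟ^0 ≅ 0
Ȟ^1 = (3 − 0) − 3 = 0 plus torsion [2], so Ȟ^1 ≅ Z/2
Ȟ^2 = (0 − 0) − 0 = 0, so Ȟ^2 ≅ 0


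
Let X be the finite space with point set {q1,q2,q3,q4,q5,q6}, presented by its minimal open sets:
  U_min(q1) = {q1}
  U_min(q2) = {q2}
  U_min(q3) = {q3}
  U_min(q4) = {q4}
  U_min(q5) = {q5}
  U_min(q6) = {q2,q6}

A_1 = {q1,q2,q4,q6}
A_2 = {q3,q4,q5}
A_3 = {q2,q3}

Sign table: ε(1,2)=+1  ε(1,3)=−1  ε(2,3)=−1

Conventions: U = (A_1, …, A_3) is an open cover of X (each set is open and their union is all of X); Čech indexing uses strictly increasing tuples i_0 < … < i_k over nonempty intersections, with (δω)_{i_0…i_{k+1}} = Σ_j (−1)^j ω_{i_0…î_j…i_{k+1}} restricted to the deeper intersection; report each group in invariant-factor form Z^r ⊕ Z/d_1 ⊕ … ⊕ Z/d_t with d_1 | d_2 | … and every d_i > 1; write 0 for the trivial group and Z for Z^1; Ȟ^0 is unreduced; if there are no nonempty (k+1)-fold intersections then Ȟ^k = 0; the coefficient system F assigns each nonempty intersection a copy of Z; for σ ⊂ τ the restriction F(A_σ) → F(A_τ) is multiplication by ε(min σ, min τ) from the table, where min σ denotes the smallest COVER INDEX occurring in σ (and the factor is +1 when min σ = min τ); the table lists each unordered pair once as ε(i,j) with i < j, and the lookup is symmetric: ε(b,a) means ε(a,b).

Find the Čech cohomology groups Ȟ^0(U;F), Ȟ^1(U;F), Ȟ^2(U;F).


Ȟ^0 = Z; Ȟ^1 = Z; Ȟ^2 = 0

intersection data:
  A12={q4} A13={q2} A23={q3}
C dims 3,3; δ0: rk 2, SNF 1^2
Ȟ^0 = (3 − 2) − 0 = 1, so Ȟ^0 ≅ Z
Ȟ^1 = (3 − 0) − 2 = 1, so Ȟ^1 ≅ Z
Ȟ^2 = (0 − 0) − 0 = 0, so Ȟ^2 ≅ 0


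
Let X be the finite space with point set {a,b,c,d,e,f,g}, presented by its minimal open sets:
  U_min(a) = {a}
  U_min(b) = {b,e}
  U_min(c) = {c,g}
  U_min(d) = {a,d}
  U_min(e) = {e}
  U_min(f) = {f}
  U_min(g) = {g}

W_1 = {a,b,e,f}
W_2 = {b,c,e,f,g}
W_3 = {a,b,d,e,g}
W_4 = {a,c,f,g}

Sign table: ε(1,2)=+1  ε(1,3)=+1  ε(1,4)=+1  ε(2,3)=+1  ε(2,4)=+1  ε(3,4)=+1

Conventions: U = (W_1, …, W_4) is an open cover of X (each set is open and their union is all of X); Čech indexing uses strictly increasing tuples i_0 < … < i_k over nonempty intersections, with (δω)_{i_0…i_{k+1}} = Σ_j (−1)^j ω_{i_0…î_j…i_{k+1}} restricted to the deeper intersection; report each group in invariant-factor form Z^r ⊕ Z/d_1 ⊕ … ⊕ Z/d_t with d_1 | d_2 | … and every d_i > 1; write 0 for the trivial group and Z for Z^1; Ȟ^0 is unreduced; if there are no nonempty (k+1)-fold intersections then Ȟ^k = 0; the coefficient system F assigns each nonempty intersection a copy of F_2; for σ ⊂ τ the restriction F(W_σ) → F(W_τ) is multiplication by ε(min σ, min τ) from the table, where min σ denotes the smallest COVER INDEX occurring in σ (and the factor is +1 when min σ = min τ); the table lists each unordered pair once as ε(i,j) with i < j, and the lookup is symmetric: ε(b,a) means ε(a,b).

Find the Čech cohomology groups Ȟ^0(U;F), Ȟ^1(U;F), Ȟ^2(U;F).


Ȟ^0 ≅ Z/2, Ȟ^1 ≅ 0 and Ȟ^2 ≅ Z/2

nonempty intersections:
  W12={b,e,f} W13={a,b,e} W14={a,f} W23={b,e,g} W24={c,f,g} W34={a,g}
  W123={b,e} W124={f} W134={a} W234={g}
C dims 4,6,4; δ0: rk_F2 3; δ1: rk_F2 3
Ȟ^0: (4−3)−0=1 ⇒ Z/2
Ȟ^1: (6−3)−3=0 ⇒ 0
Ȟ^2: (4−0)−3=1 ⇒ Z/2


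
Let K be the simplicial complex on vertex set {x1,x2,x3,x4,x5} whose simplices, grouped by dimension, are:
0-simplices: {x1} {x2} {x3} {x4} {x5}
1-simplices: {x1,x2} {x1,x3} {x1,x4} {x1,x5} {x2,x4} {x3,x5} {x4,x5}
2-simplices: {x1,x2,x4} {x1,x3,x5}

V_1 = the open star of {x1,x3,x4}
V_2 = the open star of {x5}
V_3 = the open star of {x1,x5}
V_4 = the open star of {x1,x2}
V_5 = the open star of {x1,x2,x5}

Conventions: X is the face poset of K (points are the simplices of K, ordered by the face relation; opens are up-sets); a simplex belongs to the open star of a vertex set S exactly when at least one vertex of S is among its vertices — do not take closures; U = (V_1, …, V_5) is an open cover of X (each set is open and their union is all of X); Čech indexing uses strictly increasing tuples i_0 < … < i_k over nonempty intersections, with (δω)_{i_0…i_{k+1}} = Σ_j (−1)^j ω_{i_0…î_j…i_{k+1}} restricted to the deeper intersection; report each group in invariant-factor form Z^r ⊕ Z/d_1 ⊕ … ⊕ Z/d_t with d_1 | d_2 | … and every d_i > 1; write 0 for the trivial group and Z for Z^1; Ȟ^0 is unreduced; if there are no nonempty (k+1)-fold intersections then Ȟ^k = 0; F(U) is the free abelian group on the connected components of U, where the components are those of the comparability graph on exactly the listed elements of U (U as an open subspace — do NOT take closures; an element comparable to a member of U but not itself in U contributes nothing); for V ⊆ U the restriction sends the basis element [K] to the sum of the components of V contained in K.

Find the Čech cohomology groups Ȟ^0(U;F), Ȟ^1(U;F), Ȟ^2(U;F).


nonempty intersections:
  V1={{x1},{x3},{x4},{x1,x2},{x1,x3},{x1,x4},{x1,x5},{x2,x4},{x3,x5},{x4,x5},{x1,x2,x4},{x1,x3,x5}} V2={{x5},{x1,x5},{x3,x5},{x4,x5},{x1,x3,x5}} V3={{x1},{x5},{x1,x2},{x1,x3},{x1,x4},{x1,x5},{x3,x5},{x4,x5},{x1,x2,x4},{x1,x3,x5}} V4={{x1},{x2},{x1,x2},{x1,x3},{x1,x4},{x1,x5},{x2,x4},{x1,x2,x4},{x1,x3,x5}} V5={{x1},{x2},{x5},{x1,x2},{x1,x3},{x1,x4},{x1,x5},{x2,x4},{x3,x5},{x4,x5},{x1,x2,x4},{x1,x3,x5}}
  V12={{x1,x5},{x3,x5},{x4,x5},{x1,x3,x5}} V13={{x1},{x1,x2},{x1,x3},{x1,x4},{x1,x5},{x3,x5},{x4,x5},{x1,x2,x4},{x1,x3,x5}} V14={{x1},{x1,x2},{x1,x3},{x1,x4},{x1,x5},{x2,x4},{x1,x2,x4},{x1,x3,x5}} V15={{x1},{x1,x2},{x1,x3},{x1,x4},{x1,x5},{x2,x4},{x3,x5},{x4,x5},{x1,x2,x4},{x1,x3,x5}} V23={{x5},{x1,x5},{x3,x5},{x4,x5},{x1,x3,x5}} V24={{x1,x5},{x1,x3,x5}} V25={{x5},{x1,x5},{x3,x5},{x4,x5},{x1,x3,x5}} V34={{x1},{x1,x2},{x1,x3},{x1,x4},{x1,x5},{x1,x2,x4},{x1,x3,x5}} V35={{x1},{x5},{x1,x2},{x1,x3},{x1,x4},{x1,x5},{x3,x5},{x4,x5},{x1,x2,x4},{x1,x3,x5}} V45={{x1},{x2},{x1,x2},{x1,x3},{x1,x4},{x1,x5},{x2,x4},{x1,x2,x4},{x1,x3,x5}}
  V123={{x1,x5},{x3,x5},{x4,x5},{x1,x3,x5}} V124={{x1,x5},{x1,x3,x5}} V125={{x1,x5},{x3,x5},{x4,x5},{x1,x3,x5}} V134={{x1},{x1,x2},{x1,x3},{x1,x4},{x1,x5},{x1,x2,x4},{x1,x3,x5}} V135={{x1},{x1,x2},{x1,x3},{x1,x4},{x1,x5},{x3,x5},{x4,x5},{x1,x2,x4},{x1,x3,x5}} V145={{x1},{x1,x2},{x1,x3},{x1,x4},{x1,x5},{x2,x4},{x1,x2,x4},{x1,x3,x5}} V234={{x1,x5},{x1,x3,x5}} V235={{x5},{x1,x5},{x3,x5},{x4,x5},{x1,x3,x5}} V245={{x1,x5},{x1,x3,x5}} V345={{x1},{x1,x2},{x1,x3},{x1,x4},{x1,x5},{x1,x2,x4},{x1,x3,x5}}
  V1234={{x1,x5},{x1,x3,x5}} V1235={{x1,x5},{x3,x5},{x4,x5},{x1,x3,x5}} V1245={{x1,x5},{x1,x3,x5}} V1345={{x1},{x1,x2},{x1,x3},{x1,x4},{x1,x5},{x1,x2,x4},{x1,x3,x5}} V2345={{x1,x5},{x1,x3,x5}}
  V12345={{x1,x5},{x1,x3,x5}}
components per intersection:
  V1: {{x1},{x3},{x4},{x1,x2},{x1,x3},{x1,x4},{x1,x5},{x2,x4},{x3,x5},{x4,x5},{x1,x2,x4},{x1,x3,x5}}
  V2: {{x5},{x1,x5},{x3,x5},{x4,x5},{x1,x3,x5}}
  V3: {{x1},{x5},{x1,x2},{x1,x3},{x1,x4},{x1,x5},{x3,x5},{x4,x5},{x1,x2,x4},{x1,x3,x5}}
  V4: {{x1},{x2},{x1,x2},{x1,x3},{x1,x4},{x1,x5},{x2,x4},{x1,x2,x4},{x1,x3,x5}}
  V5: {{x1},{x2},{x5},{x1,x2},{x1,x3},{x1,x4},{x1,x5},{x2,x4},{x3,x5},{x4,x5},{x1,x2,x4},{x1,x3,x5}}
  V12: {{x1,x5},{x3,x5},{x1,x3,x5}} {{x4,x5}}
  V13: {{x1},{x1,x2},{x1,x3},{x1,x4},{x1,x5},{x3,x5},{x1,x2,x4},{x1,x3,x5}} {{x4,x5}}
  V14: {{x1},{x1,x2},{x1,x3},{x1,x4},{x1,x5},{x2,x4},{x1,x2,x4},{x1,x3,x5}}
  V15: {{x1},{x1,x2},{x1,x3},{x1,x4},{x1,x5},{x2,x4},{x3,x5},{x1,x2,x4},{x1,x3,x5}} {{x4,x5}}
  V23: {{x5},{x1,x5},{x3,x5},{x4,x5},{x1,x3,x5}}
  V24: {{x1,x5},{x1,x3,x5}}
  V25: {{x5},{x1,x5},{x3,x5},{x4,x5},{x1,x3,x5}}
  V34: {{x1},{x1,x2},{x1,x3},{x1,x4},{x1,x5},{x1,x2,x4},{x1,x3,x5}}
  V35: {{x1},{x5},{x1,x2},{x1,x3},{x1,x4},{x1,x5},{x3,x5},{x4,x5},{x1,x2,x4},{x1,x3,x5}}
  V45: {{x1},{x2},{x1,x2},{x1,x3},{x1,x4},{x1,x5},{x2,x4},{x1,x2,x4},{x1,x3,x5}}
  V123: {{x1,x5},{x3,x5},{x1,x3,x5}} {{x4,x5}}
  V124: {{x1,x5},{x1,x3,x5}}
  V125: {{x1,x5},{x3,x5},{x1,x3,x5}} {{x4,x5}}
  V134: {{x1},{x1,x2},{x1,x3},{x1,x4},{x1,x5},{x1,x2,x4},{x1,x3,x5}}
  V135: {{x1},{x1,x2},{x1,x3},{x1,x4},{x1,x5},{x3,x5},{x1,x2,x4},{x1,x3,x5}} {{x4,x5}}
  V145: {{x1},{x1,x2},{x1,x3},{x1,x4},{x1,x5},{x2,x4},{x1,x2,x4},{x1,x3,x5}}
  V234: {{x1,x5},{x1,x3,x5}}
  V235: {{x5},{x1,x5},{x3,x5},{x4,x5},{x1,x3,x5}}
  V245: {{x1,x5},{x1,x3,x5}}
  V345: {{x1},{x1,x2},{x1,x3},{x1,x4},{x1,x5},{x1,x2,x4},{x1,x3,x5}}
  V1234: {{x1,x5},{x1,x3,x5}}
  V1235: {{x1,x5},{x3,x5},{x1,x3,x5}} {{x4,x5}}
  V1245: {{x1,x5},{x1,x3,x5}}
  V1345: {{x1},{x1,x2},{x1,x3},{x1,x4},{x1,x5},{x1,x2,x4},{x1,x3,x5}}
  V2345: {{x1,x5},{x1,x3,x5}}
  V12345: {{x1,x5},{x1,x3,x5}}
C dims 5,13,13,6; δ0: rk 4, SNF 1^4; δ1: rk 8, SNF 1^8; δ2: rk 5, SNF 1^5
Ȟ^0: (5−4)−0=1 ⇒ Z
Ȟ^1: (13−8)−4=1 ⇒ Z
Ȟ^2: (13−5)−8=0 ⇒ 0

Ȟ^0 ≅ Z,  Ȟ^1 ≅ Z,  Ȟ^2 ≅ 0


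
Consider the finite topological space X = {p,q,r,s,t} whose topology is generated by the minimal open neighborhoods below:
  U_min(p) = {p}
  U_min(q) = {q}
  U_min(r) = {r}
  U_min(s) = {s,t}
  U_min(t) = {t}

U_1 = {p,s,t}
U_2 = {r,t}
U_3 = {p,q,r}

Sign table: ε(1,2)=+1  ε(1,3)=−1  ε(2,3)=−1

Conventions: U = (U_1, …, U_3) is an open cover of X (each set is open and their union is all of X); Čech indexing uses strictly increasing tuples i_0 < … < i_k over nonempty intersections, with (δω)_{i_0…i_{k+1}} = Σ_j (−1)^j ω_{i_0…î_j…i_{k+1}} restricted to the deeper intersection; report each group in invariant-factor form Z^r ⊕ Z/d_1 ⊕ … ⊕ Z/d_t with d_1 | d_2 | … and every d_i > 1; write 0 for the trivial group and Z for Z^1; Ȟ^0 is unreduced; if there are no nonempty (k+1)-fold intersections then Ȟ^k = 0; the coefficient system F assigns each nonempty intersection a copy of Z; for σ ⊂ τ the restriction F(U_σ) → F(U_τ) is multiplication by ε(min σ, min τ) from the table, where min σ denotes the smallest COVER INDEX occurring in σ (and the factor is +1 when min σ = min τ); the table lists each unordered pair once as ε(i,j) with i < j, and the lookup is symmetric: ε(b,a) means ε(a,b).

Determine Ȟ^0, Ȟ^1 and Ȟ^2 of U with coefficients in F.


Ȟ^0 = Z,  Ȟ^1 = Z,  Ȟ^2 = 0

intersection data:
  U12={t} U13={p} U23={r}
C dims 3,3; δ0: rk 2, SNF 1^2
Ȟ^0 = (3 − 2) − 0 = 1, so Ȟ^0 ≅ Z
Ȟ^1 = (3 − 0) − 2 = 1, so Ȟ^1 ≅ Z
Ȟ^2 = (0 − 0) − 0 = 0, so Ȟ^2 ≅ 0


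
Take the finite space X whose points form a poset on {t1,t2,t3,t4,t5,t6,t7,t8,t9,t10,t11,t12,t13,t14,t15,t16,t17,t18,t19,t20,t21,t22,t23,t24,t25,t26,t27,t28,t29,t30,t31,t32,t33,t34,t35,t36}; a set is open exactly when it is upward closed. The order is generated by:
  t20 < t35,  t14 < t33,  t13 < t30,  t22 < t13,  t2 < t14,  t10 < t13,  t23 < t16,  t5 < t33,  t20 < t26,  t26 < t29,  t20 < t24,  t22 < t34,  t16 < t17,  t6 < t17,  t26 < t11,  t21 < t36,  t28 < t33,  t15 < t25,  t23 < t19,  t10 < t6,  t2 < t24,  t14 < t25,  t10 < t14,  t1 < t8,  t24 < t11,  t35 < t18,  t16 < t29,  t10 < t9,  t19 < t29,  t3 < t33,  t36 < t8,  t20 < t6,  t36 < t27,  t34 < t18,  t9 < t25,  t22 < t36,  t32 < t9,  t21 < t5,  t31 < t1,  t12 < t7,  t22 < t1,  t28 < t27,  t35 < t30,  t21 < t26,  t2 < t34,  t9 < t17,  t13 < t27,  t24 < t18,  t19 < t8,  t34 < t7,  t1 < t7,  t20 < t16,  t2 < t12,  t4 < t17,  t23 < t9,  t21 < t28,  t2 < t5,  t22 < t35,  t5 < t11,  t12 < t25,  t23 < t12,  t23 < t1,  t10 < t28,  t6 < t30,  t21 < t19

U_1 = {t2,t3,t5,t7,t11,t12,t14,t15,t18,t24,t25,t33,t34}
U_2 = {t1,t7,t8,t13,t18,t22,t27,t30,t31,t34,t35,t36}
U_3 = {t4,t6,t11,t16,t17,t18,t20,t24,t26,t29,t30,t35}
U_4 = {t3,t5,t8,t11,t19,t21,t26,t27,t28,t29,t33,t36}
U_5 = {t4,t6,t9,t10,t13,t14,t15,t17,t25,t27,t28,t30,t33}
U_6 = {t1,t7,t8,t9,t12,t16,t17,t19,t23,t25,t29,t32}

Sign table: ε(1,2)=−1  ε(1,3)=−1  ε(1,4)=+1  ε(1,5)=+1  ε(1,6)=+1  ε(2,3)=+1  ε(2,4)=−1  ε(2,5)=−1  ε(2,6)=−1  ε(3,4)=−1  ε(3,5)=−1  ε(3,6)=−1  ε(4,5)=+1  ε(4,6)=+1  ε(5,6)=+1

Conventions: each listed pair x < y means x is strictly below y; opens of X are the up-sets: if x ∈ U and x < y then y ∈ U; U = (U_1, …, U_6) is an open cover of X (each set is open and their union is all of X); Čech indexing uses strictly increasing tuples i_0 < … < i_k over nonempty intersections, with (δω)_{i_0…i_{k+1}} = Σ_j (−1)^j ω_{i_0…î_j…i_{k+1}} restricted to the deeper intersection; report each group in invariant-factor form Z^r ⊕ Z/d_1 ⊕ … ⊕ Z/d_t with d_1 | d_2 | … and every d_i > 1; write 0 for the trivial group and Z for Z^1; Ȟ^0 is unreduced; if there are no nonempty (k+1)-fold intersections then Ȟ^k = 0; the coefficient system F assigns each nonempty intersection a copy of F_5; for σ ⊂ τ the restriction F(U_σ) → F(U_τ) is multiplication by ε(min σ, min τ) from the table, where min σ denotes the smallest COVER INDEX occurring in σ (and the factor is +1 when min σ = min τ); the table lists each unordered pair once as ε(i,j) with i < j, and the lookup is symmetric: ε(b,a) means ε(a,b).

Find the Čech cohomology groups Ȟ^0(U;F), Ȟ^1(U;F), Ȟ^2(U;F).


intersection data:
  U12={t7,t18,t34} U13={t11,t18,t24} U14={t3,t5,t11,t33} U15={t14,t15,t25,t33} U16={t7,t12,t25} U23={t18,t30,t35} U24={t8,t27,t36} U25={t13,t27,t30} U26={t1,t7,t8} U34={t11,t26,t29} U35={t4,t6,t17,t30} U36={t16,t17,t29} U45={t27,t28,t33} U46={t8,t19,t29} U56={t9,t17,t25}
  U123={t18} U126={t7} U134={t11} U145={t33} U156={t25} U235={t30} U245={t27} U246={t8} U346={t29} U356={t17}
C dims 6,15,10; δ0: rk_F5 5; δ1: rk_F5 10
Ȟ^0 = (6 − 5) − 0 = 1, so Ȟ^0 ≅ Z/5
Ȟ^1 = (15 − 10) − 5 = 0, so Ȟ^1 ≅ 0
Ȟ^2 = (10 − 0) − 10 = 0, so Ȟ^2 ≅ 0

Ȟ^0 = Z/5; Ȟ^1 = 0; Ȟ^2 = 0


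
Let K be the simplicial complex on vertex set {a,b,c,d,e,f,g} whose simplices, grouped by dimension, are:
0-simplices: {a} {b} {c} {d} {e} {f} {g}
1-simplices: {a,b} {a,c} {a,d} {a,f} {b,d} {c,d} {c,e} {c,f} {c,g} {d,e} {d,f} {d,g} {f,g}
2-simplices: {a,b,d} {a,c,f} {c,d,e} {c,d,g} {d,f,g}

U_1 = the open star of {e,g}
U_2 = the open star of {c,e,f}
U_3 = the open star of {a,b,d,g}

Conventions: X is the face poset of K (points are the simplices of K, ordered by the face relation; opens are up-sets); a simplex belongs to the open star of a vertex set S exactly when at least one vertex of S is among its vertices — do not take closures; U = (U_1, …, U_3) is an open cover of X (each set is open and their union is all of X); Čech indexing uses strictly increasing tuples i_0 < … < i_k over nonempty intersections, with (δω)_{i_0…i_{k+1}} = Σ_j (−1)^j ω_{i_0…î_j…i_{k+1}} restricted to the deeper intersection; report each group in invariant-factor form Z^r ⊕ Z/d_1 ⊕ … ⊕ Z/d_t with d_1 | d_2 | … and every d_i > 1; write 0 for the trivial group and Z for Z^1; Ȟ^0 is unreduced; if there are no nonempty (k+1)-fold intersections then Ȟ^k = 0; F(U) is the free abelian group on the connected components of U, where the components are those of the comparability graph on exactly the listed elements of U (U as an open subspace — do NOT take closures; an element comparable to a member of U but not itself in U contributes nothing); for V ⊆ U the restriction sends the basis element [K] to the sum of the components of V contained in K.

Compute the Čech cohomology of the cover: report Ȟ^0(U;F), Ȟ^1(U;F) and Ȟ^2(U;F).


intersection data:
  U1={{e},{g},{c,e},{c,g},{d,e},{d,g},{f,g},{c,d,e},{c,d,g},{d,f,g}} U2={{c},{e},{f},{a,c},{a,f},{c,d},{c,e},{c,f},{c,g},{d,e},{d,f},{f,g},{a,c,f},{c,d,e},{c,d,g},{d,f,g}} U3={{a},{b},{d},{g},{a,b},{a,c},{a,d},{a,f},{b,d},{c,d},{c,g},{d,e},{d,f},{d,g},{f,g},{a,b,d},{a,c,f},{c,d,e},{c,d,g},{d,f,g}}
  U12={{e},{c,e},{c,g},{d,e},{f,g},{c,d,e},{c,d,g},{d,f,g}} U13={{g},{c,g},{d,e},{d,g},{f,g},{c,d,e},{c,d,g},{d,f,g}} U23={{a,c},{a,f},{c,d},{c,g},{d,e},{d,f},{f,g},{a,c,f},{c,d,e},{c,d,g},{d,f,g}}
  U123={{c,g},{d,e},{f,g},{c,d,e},{c,d,g},{d,f,g}}
components per intersection:
  U1: {{e},{c,e},{d,e},{c,d,e}} {{g},{c,g},{d,g},{f,g},{c,d,g},{d,f,g}}
  U2: {{c},{e},{f},{a,c},{a,f},{c,d},{c,e},{c,f},{c,g},{d,e},{d,f},{f,g},{a,c,f},{c,d,e},{c,d,g},{d,f,g}}
  U3: {{a},{b},{d},{g},{a,b},{a,c},{a,d},{a,f},{b,d},{c,d},{c,g},{d,e},{d,f},{d,g},{f,g},{a,b,d},{a,c,f},{c,d,e},{c,d,g},{d,f,g}}
  U12: {{e},{c,e},{d,e},{c,d,e}} {{c,g},{c,d,g}} {{f,g},{d,f,g}}
  U13: {{g},{c,g},{d,g},{f,g},{c,d,g},{d,f,g}} {{d,e},{c,d,e}}
  U23: {{a,c},{a,f},{a,c,f}} {{c,d},{c,g},{d,e},{c,d,e},{c,d,g}} {{d,f},{f,g},{d,f,g}}
  U123: {{c,g},{c,d,g}} {{d,e},{c,d,e}} {{f,g},{d,f,g}}
C dims 4,8,3; δ0: rk 3, SNF 1^3; δ1: rk 3, SNF 1^3
Ȟ^0 = (4 − 3) − 0 = 1, so Ȟ^0 ≅ Z
Ȟ^1 = (8 − 3) − 3 = 2, so Ȟ^1 ≅ Z^2
Ȟ^2 = (3 − 0) − 3 = 0, so Ȟ^2 ≅ 0

Ȟ^0 = Z; Ȟ^1 = Z^2; Ȟ^2 = 0


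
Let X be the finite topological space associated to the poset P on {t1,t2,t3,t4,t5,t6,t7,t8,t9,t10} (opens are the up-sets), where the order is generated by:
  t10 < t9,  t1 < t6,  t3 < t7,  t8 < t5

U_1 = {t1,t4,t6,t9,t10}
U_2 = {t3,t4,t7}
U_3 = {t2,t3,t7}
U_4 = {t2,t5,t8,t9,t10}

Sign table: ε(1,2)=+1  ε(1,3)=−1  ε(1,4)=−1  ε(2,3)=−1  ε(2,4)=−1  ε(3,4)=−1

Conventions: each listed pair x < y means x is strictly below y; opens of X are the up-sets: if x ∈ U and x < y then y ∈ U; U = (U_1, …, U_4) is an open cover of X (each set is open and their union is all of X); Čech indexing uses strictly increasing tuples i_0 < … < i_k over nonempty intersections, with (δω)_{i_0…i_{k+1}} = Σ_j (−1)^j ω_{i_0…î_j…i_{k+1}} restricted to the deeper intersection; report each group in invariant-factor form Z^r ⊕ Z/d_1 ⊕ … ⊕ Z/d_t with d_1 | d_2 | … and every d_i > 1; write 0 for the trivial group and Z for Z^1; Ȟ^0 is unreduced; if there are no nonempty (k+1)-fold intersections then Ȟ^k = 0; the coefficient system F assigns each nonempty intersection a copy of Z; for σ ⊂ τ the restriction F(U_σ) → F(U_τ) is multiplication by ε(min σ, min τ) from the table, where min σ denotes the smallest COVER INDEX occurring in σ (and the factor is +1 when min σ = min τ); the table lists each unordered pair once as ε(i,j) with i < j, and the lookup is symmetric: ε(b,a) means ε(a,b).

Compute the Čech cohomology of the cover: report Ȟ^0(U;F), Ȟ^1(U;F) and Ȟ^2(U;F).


Ȟ^0 = 0; Ȟ^1 = Z/2; Ȟ^2 = 0

nonempty intersections:
  U12={t4} U14={t9,t10} U23={t3,t7} U34={t2}
C dims 4,4; δ0: rk 4, SNF 1^3·2
Ȟ^0: (4−4)−0=0 ⇒ 0
Ȟ^1: (4−0)−4=0 plus torsion [2] ⇒ Z/2
Ȟ^2: (0−0)−0=0 ⇒ 0
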